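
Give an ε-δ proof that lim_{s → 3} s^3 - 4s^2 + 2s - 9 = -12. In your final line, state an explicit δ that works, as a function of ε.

Let ε > 0 be given. We want δ > 0 such that 0 < |s − 3| < δ implies |(s^3 - 4s^2 + 2s - 9) + 12| < ε.
(s^3 - 4s^2 + 2s - 9) + 12 = s^3 - 4s^2 + 2s + 3 = (s − 3)(s^2 - s - 1).
So |(s^3 - 4s^2 + 2s - 9) + 12| = |s − 3|·|s^2 - s - 1|.
Assume first that |s − 3| < 2, so |s| < 5. Then |s^2 - s - 1| ≤ 5^2 + 5 + 1 = 31.
Hence |(s^3 - 4s^2 + 2s - 9) + 12| ≤ 31|s − 3| < ε provided |s − 3| < ε/31.
Take δ = min(2, ε/31). Then 0 < |s − 3| < δ gives both |s − 3| < 2 and |s − 3| < ε/31, so |(s^3 - 4s^2 + 2s - 9) + 12| < ε.

δ = min(2, ε/31)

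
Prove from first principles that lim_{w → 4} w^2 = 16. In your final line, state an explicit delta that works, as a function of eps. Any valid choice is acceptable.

delta = min(2, eps/10)

Let eps > 0 be given. We seek delta > 0 with 0 < |w − 4| < delta ⇒ |w^2 − 16| < eps.
Factor: w^2 − 16 = (w − 4)(w + 4), so |w^2 − 16| = |w − 4|·|w + 4|.
Restrict delta ≤ 2. Then |w − 4| < 2 gives |w| < 6, so by the triangle inequality |w + 4| ≤ 6 + 4 = 10.
Hence |w^2 − 16| ≤ 10|w − 4|, which is < eps once |w − 4| < eps/10.
Take delta = min(2, eps/10). If 0 < |w − 4| < delta then both bounds hold and |w^2 − 16| ≤ 10|w − 4| < 10·(eps/10) = eps.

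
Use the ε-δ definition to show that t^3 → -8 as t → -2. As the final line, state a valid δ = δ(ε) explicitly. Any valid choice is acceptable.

δ = min(2, ε/28)

Let ε > 0 be given. We seek δ > 0 with 0 < |t + 2| < δ ⇒ |t^3 + 8| < ε.
Factor: t^3 + 8 = (t + 2)(t^2 - 2t + 4), so |t^3 + 8| = |t + 2|·|t^2 - 2t + 4|.
Restrict δ ≤ 2. Then |t + 2| < 2 gives |t| < 4, so by the triangle inequality |t^2 - 2t + 4| ≤ 4^2 + 2·4 + 4 = 28.
Hence |t^3 + 8| ≤ 28|t + 2|, which is < ε once |t + 2| < ε/28.
Take δ = min(2, ε/28). If 0 < |t + 2| < δ then both bounds hold and |t^3 + 8| ≤ 28|t + 2| < 28·(ε/28) = ε.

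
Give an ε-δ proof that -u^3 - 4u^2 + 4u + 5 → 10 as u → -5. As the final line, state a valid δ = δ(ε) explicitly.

δ = min(2, ε/57)

Suppose ε > 0. We want δ > 0 such that 0 < |u + 5| < δ implies |(-u^3 - 4u^2 + 4u + 5) − 10| < ε.
(-u^3 - 4u^2 + 4u + 5) − 10 = -u^3 - 4u^2 + 4u - 5 = (u + 5)(-u^2 + u - 1).
So |(-u^3 - 4u^2 + 4u + 5) − 10| = |u + 5|·|-u^2 + u - 1|.
Assume first that |u + 5| < 2, so |u| < 7. Then |-u^2 + u - 1| ≤ 7^2 + 7 + 1 = 57.
Hence |(-u^3 - 4u^2 + 4u + 5) − 10| ≤ 57|u + 5| < ε provided |u + 5| < ε/57.
Choosing δ = min(2, ε/57) ensures both conditions, hence |(-u^3 - 4u^2 + 4u + 5) − 10| < ε.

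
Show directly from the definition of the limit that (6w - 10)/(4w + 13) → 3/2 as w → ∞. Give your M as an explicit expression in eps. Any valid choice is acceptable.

M = (59/8)/eps

Suppose eps > 0. We seek M > 0 such that w > M implies |(6w - 10)/(4w + 13) − (3/2)| < eps.
(6w - 10)/(4w + 13) − (3/2) = (4(6w - 10) − 6(4w + 13)) / (4(4w + 13)) = -118/(4(4w + 13)).
For w > 0 we have 4w + 13 > 4w, so |(6w - 10)/(4w + 13) − (3/2)| = 118/(4(4w + 13)) < 118/(4·4w) = (59/8)/w.
Thus |(6w - 10)/(4w + 13) − (3/2)| < eps whenever w > (59/8)/eps.
Take M = (59/8)/eps. If w > M then |(6w - 10)/(4w + 13) − (3/2)| < (59/8)/w < eps.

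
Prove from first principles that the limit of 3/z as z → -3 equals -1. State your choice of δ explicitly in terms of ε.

Let ε > 0 be given. We seek δ > 0 such that 0 < |z + 3| < δ implies |3/z + 1| < ε.
|3/z + 1| = 3·|-3 − z|/(3·|z|) = 3|z + 3|/(3|z|).
Require δ ≤ 3/2 so that |z| > 3 − 3/2 = 3/2, hence 3|z| > 9/2.
Then |3/z + 1| < 3|z + 3|/(9/2), which is < ε when |z + 3| < (3/2)ε.
Take δ = min(3/2, (3/2)ε). Then 0 < |z + 3| < δ gives both |z + 3| < 3/2 and |z + 3| < (3/2)ε, so |3/z + 1| < ε.

δ = min(3/2, (3/2)ε)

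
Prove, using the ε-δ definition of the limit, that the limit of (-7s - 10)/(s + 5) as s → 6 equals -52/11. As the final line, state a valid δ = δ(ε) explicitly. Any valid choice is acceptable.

Fix ε > 0. We want δ > 0 with 0 < |s − 6| < δ ⇒ |(-7s - 10)/(s + 5) + 52/11| < ε.
Combining over a common denominator, (-7s - 10)/(s + 5) + 52/11 = [(-7s - 10)·11 − (-52)·(s + 5)] / [11·(s + 5)] = -25(s − 6) / (11(s + 5)).
So |(-7s - 10)/(s + 5) + 52/11| = 25|s − 6| / (11·|s + 5|).
Restrict δ ≤ 11/2. Then |s − 6| < 11/2 gives |s + 5| = |(s − 6) + 11| ≥ 11 − 11/2 = 11/2.
Hence |(-7s - 10)/(s + 5) + 52/11| < 25|s − 6|/(11·(11/2)) = (50/121)|s − 6|, which is < ε once |s − 6| < (121/50)ε.
Take δ = min(11/2, (121/50)ε). Then 0 < |s − 6| < δ forces both bounds, so |(-7s - 10)/(s + 5) + 52/11| < ε.

δ = min(11/2, (121/50)ε)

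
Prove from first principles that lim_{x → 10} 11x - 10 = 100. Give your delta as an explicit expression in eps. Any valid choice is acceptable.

Let eps > 0. We need delta > 0 so that 0 < |x − 10| < delta implies |(11x - 10) − 100| < eps.
Since (11x - 10) − 100 = 11(x − 10), we have |(11x - 10) − 100| = 11|x − 10|.
Thus it suffices that |x − 10| < eps/11.
Choosing delta = eps/11 gives |(11x - 10) − 100| = 11|x − 10| < eps whenever |x − 10| < delta.

delta = eps/11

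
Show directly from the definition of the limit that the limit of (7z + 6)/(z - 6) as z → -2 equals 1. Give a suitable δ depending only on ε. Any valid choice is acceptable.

Let ε > 0. We want δ > 0 with 0 < |z + 2| < δ ⇒ |(7z + 6)/(z - 6) − 1| < ε.
Combining over a common denominator, (7z + 6)/(z - 6) − 1 = [(7z + 6)·(-8) − (-8)·(z - 6)] / [(-8)·(z - 6)] = -48(z + 2) / ((-8)(z - 6)).
So |(7z + 6)/(z - 6) − 1| = 48|z + 2| / (8·|z − 6|).
Restrict δ ≤ 4. Then |z + 2| < 4 gives |z − 6| = |(z + 2) + (-8)| ≥ 8 − 4 = 4.
Hence |(7z + 6)/(z - 6) − 1| < 48|z + 2|/(8·4) = (3/2)|z + 2|, which is < ε once |z + 2| < (2/3)ε.
Take δ = min(4, (2/3)ε). Then 0 < |z + 2| < δ forces both bounds, so |(7z + 6)/(z - 6) − 1| < ε.

δ = min(4, (2/3)ε)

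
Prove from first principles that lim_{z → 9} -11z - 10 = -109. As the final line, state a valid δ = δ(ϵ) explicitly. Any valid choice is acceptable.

Let ϵ > 0. We need δ > 0 so that 0 < |z − 9| < δ implies |(-11z - 10) + 109| < ϵ.
|(-11z - 10) + 109| = |-11z + 99| = 11|z − 9|.
Thus it suffices that |z − 9| < ϵ/11.
Take δ = ϵ/11. If 0 < |z − 9| < δ then |(-11z - 10) + 109| = 11|z − 9| < 11·(ϵ/11) = ϵ.

δ = ϵ/11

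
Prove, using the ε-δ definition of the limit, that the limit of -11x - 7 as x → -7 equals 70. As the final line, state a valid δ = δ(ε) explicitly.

δ = ε/11

Suppose ε > 0. We need δ > 0 so that 0 < |x + 7| < δ implies |(-11x - 7) − 70| < ε.
Since (-11x - 7) − 70 = -11(x + 7), we have |(-11x - 7) − 70| = 11|x + 7|.
Thus it suffices that |x + 7| < ε/11.
Take δ = ε/11. If 0 < |x + 7| < δ then |(-11x - 7) − 70| = 11|x + 7| < 11·(ε/11) = ε.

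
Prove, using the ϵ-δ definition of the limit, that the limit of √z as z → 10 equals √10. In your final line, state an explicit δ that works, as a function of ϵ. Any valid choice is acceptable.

δ = min(10, √10·ϵ)

Fix ϵ > 0. We want δ > 0 such that 0 < |z − 10| < δ implies |√z − √10| < ϵ.
Multiplying by the conjugate, |√z − √10| = |z − 10|/(√z + √10).
Restrict δ ≤ 10 so that |z − 10| < 10 forces z > 0, and then √z + √10 > √10.
Hence |√z − √10| < |z − 10|/√10, which is < ϵ once |z − 10| < √10·ϵ.
Take δ = min(10, √10·ϵ). If 0 < |z − 10| < δ then z > 0 and |√z − √10| < |z − 10|/√10 < ϵ.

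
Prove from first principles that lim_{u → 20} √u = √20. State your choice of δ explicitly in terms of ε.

Fix ε > 0. We want δ > 0 such that 0 < |u − 20| < δ implies |√u − √20| < ε.
Multiplying by the conjugate, |√u − √20| = |u − 20|/(√u + √20).
Restrict δ ≤ 20 so that |u − 20| < 20 forces u > 0, and then √u + √20 > √20.
Hence |√u − √20| < |u − 20|/√20, which is < ε once |u − 20| < √20·ε.
Take δ = min(20, √20·ε). If 0 < |u − 20| < δ then u > 0 and |√u − √20| < |u − 20|/√20 < ε.

δ = min(20, √20·ε)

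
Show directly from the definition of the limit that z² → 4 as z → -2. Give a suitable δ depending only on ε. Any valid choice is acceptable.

Fix ε > 0. We seek δ > 0 with 0 < |z + 2| < δ ⇒ |z² − 4| < ε.
Factor: z² − 4 = (z + 2)(z - 2), so |z² − 4| = |z + 2|·|z - 2|.
Impose δ ≤ 2 so that |z| < 4; then |z - 2| ≤ 6.
Hence |z² − 4| ≤ 6|z + 2|, which is < ε once |z + 2| < ε/6.
Take δ = min(2, ε/6). If 0 < |z + 2| < δ then both bounds hold and |z² − 4| ≤ 6|z + 2| < 6·(ε/6) = ε.

δ = min(2, ε/6)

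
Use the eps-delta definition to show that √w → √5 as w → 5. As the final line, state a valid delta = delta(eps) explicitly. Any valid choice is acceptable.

Let eps > 0 be given. We want delta > 0 such that 0 < |w − 5| < delta implies |√w − √5| < eps.
Rationalise: √w − √5 = (w − 5)/(√w + √5), so |√w − √5| = |w − 5|/(√w + √5).
Restrict delta ≤ 5 so that |w − 5| < 5 forces w > 0, and then √w + √5 > √5.
Hence |√w − √5| < |w − 5|/√5, which is < eps once |w − 5| < √5·eps.
Take delta = min(5, √5·eps). If 0 < |w − 5| < delta then w > 0 and |√w − √5| < |w − 5|/√5 < eps.

delta = min(5, √5·eps)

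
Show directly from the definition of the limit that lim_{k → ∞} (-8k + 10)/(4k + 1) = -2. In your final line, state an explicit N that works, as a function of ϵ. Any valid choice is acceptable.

Let ϵ > 0. For k ≥ 1, |(-8k + 10)/(4k + 1) + 2| = |48|/(4(4k + 1)) = 48/(4(4k + 1)).
Since 4k + 1 ≥ 4k for k ≥ 1, this is ≤ 48/(4·4k) = 3/k.
So |(-8k + 10)/(4k + 1) + 2| < ϵ whenever k > 3/ϵ.
Take N = 3/ϵ. If k > N then |(-8k + 10)/(4k + 1) + 2| ≤ 3/k < ϵ.

N = 3/ϵ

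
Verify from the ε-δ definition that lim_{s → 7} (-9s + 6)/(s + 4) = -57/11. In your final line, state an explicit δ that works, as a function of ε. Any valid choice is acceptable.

Suppose ε > 0. We want δ > 0 with 0 < |s − 7| < δ ⇒ |(-9s + 6)/(s + 4) + 57/11| < ε.
Combining over a common denominator, (-9s + 6)/(s + 4) + 57/11 = [(-9s + 6)·11 − (-57)·(s + 4)] / [11·(s + 4)] = -42(s − 7) / (11(s + 4)).
So |(-9s + 6)/(s + 4) + 57/11| = 42|s − 7| / (11·|s + 4|).
Restrict δ ≤ 11/2. Then |s − 7| < 11/2 gives |s + 4| = |(s − 7) + 11| ≥ 11 − 11/2 = 11/2.
Hence |(-9s + 6)/(s + 4) + 57/11| < 42|s − 7|/(11·(11/2)) = (84/121)|s − 7|, which is < ε once |s − 7| < (121/84)ε.
Take δ = min(11/2, (121/84)ε). Then 0 < |s − 7| < δ forces both bounds, so |(-9s + 6)/(s + 4) + 57/11| < ε.

δ = min(11/2, (121/84)ε)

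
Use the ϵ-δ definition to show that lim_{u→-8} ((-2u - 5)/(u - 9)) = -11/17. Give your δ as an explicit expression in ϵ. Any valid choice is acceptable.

Let ϵ > 0. We want δ > 0 with 0 < |u + 8| < δ ⇒ |(-2u - 5)/(u - 9) + 11/17| < ϵ.
Combining over a common denominator, (-2u - 5)/(u - 9) + 11/17 = [(-2u - 5)·(-17) − 11·(u - 9)] / [(-17)·(u - 9)] = 23(u + 8) / ((-17)(u - 9)).
So |(-2u - 5)/(u - 9) + 11/17| = 23|u + 8| / (17·|u − 9|).
Require δ ≤ 17/2, so |u − 9| ≥ |-17| − |u + 8| > 17 − 17/2 = 17/2.
Hence |(-2u - 5)/(u - 9) + 11/17| < 23|u + 8|/(17·(17/2)) = (46/289)|u + 8|, which is < ϵ once |u + 8| < (289/46)ϵ.
Take δ = min(17/2, (289/46)ϵ). Then 0 < |u + 8| < δ forces both bounds, so |(-2u - 5)/(u - 9) + 11/17| < ϵ.

δ = min(17/2, (289/46)ϵ)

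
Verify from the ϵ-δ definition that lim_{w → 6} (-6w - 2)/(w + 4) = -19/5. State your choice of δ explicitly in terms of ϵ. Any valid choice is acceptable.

δ = min(5, (25/11)ϵ)

Let ϵ > 0 be given. We want δ > 0 with 0 < |w − 6| < δ ⇒ |(-6w - 2)/(w + 4) + 19/5| < ϵ.
Combining over a common denominator, (-6w - 2)/(w + 4) + 19/5 = [(-6w - 2)·10 − (-38)·(w + 4)] / [10·(w + 4)] = -22(w − 6) / (10(w + 4)).
So |(-6w - 2)/(w + 4) + 19/5| = 22|w − 6| / (10·|w + 4|).
Restrict δ ≤ 5. Then |w − 6| < 5 gives |w + 4| = |(w − 6) + 10| ≥ 10 − 5 = 5.
Hence |(-6w - 2)/(w + 4) + 19/5| < 22|w − 6|/(10·5) = (11/25)|w − 6|, which is < ϵ once |w − 6| < (25/11)ϵ.
Take δ = min(5, (25/11)ϵ). Then 0 < |w − 6| < δ forces both bounds, so |(-6w - 2)/(w + 4) + 19/5| < ϵ.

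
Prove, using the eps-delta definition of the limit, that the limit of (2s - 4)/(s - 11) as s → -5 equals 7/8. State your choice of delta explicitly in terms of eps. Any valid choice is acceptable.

delta = min(8, (64/9)eps)

Let eps > 0. We want delta > 0 with 0 < |s + 5| < delta ⇒ |(2s - 4)/(s - 11) − (7/8)| < eps.
Combining over a common denominator, (2s - 4)/(s - 11) − (7/8) = [(2s - 4)·(-16) − (-14)·(s - 11)] / [(-16)·(s - 11)] = -18(s + 5) / ((-16)(s - 11)).
So |(2s - 4)/(s - 11) − (7/8)| = 18|s + 5| / (16·|s − 11|).
Require delta ≤ 8, so |s − 11| ≥ |-16| − |s + 5| > 16 − 8 = 8.
Hence |(2s - 4)/(s - 11) − (7/8)| < 18|s + 5|/(16·8) = (9/64)|s + 5|, which is < eps once |s + 5| < (64/9)eps.
Take delta = min(8, (64/9)eps). Then 0 < |s + 5| < delta forces both bounds, so |(2s - 4)/(s - 11) − (7/8)| < eps.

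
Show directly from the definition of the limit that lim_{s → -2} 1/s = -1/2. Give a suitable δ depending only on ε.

δ = min(1, 2ε)

Fix ε > 0. We seek δ > 0 such that 0 < |s + 2| < δ implies |1/s + 1/2| < ε.
|1/s + 1/2| = |-2 − s|/(2·|s|) = |s + 2|/(2|s|).
Restrict δ ≤ 1. Then |s + 2| < 1 gives |s| > 1, so 2|s| > 2.
Then |1/s + 1/2| < |s + 2|/2, which is < ε when |s + 2| < 2ε.
Take δ = min(1, 2ε). Then 0 < |s + 2| < δ gives both |s + 2| < 1 and |s + 2| < 2ε, so |1/s + 1/2| < ε.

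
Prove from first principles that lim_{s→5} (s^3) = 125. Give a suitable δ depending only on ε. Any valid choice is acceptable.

Let ε > 0 be given. We seek δ > 0 with 0 < |s − 5| < δ ⇒ |s^3 − 125| < ε.
Factor: s^3 − 125 = (s − 5)(s^2 + 5s + 25), so |s^3 − 125| = |s − 5|·|s^2 + 5s + 25|.
Restrict δ ≤ 1. Then |s − 5| < 1 gives |s| < 6, so by the triangle inequality |s^2 + 5s + 25| ≤ 6^2 + 5·6 + 25 = 91.
Hence |s^3 − 125| ≤ 91|s − 5|, which is < ε once |s − 5| < ε/91.
Take δ = min(1, ε/91). If 0 < |s − 5| < δ then both bounds hold and |s^3 − 125| ≤ 91|s − 5| < 91·(ε/91) = ε.

δ = min(1, ε/91)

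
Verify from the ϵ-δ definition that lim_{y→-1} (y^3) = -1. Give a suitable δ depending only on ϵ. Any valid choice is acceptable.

δ = min(1, ϵ/7)

Let ϵ > 0 be given. We seek δ > 0 with 0 < |y + 1| < δ ⇒ |y^3 + 1| < ϵ.
Factor: y^3 + 1 = (y + 1)(y^2 - y + 1), so |y^3 + 1| = |y + 1|·|y^2 - y + 1|.
Restrict δ ≤ 1. Then |y + 1| < 1 gives |y| < 2, so by the triangle inequality |y^2 - y + 1| ≤ 2^2 + 2 + 1 = 7.
Hence |y^3 + 1| ≤ 7|y + 1|, which is < ϵ once |y + 1| < ϵ/7.
Take δ = min(1, ϵ/7). If 0 < |y + 1| < δ then both bounds hold and |y^3 + 1| ≤ 7|y + 1| < 7·(ϵ/7) = ϵ.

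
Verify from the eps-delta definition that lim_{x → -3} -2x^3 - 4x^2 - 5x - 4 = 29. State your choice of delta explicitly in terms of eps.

Suppose eps > 0. We want delta > 0 such that 0 < |x + 3| < delta implies |(-2x^3 - 4x^2 - 5x - 4) − 29| < eps.
(-2x^3 - 4x^2 - 5x - 4) − 29 = -2x^3 - 4x^2 - 5x - 33 = (x + 3)(-2x^2 + 2x - 11).
So |(-2x^3 - 4x^2 - 5x - 4) − 29| = |x + 3|·|-2x^2 + 2x - 11|.
Assume first that |x + 3| < 1, so |x| < 4. Then |-2x^2 + 2x - 11| ≤ 2·4^2 + 2·4 + 11 = 51.
Hence |(-2x^3 - 4x^2 - 5x - 4) − 29| ≤ 51|x + 3| < eps provided |x + 3| < eps/51.
Take delta = min(1, eps/51). Then 0 < |x + 3| < delta gives both |x + 3| < 1 and |x + 3| < eps/51, so |(-2x^3 - 4x^2 - 5x - 4) − 29| < eps.

delta = min(1, eps/51)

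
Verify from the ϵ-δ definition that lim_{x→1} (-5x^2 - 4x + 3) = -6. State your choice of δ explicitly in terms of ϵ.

δ = min(1, ϵ/19)

Let ϵ > 0 be given. We want δ > 0 such that 0 < |x − 1| < δ implies |(-5x^2 - 4x + 3) + 6| < ϵ.
(-5x^2 - 4x + 3) + 6 = -5x^2 - 4x + 9 = (x − 1)(-5x - 9).
So |(-5x^2 - 4x + 3) + 6| = |x − 1|·|-5x - 9|.
Assume first that |x − 1| < 1, so |x| < 2. Then |-5x - 9| ≤ 5·2 + 9 = 19.
Hence |(-5x^2 - 4x + 3) + 6| ≤ 19|x − 1| < ϵ provided |x − 1| < ϵ/19.
Take δ = min(1, ϵ/19). Then 0 < |x − 1| < δ gives both |x − 1| < 1 and |x − 1| < ϵ/19, so |(-5x^2 - 4x + 3) + 6| < ϵ.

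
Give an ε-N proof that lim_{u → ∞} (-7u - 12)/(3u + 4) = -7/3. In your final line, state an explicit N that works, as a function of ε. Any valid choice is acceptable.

N = (8/9)/ε

Let ε > 0. We seek N > 0 such that u > N implies |(-7u - 12)/(3u + 4) + 7/3| < ε.
(-7u - 12)/(3u + 4) + 7/3 = (3(-7u - 12) − (-7)(3u + 4)) / (3(3u + 4)) = -8/(3(3u + 4)).
For u > 0 we have 3u + 4 > 3u, so |(-7u - 12)/(3u + 4) + 7/3| = 8/(3(3u + 4)) < 8/(3·3u) = (8/9)/u.
Thus |(-7u - 12)/(3u + 4) + 7/3| < ε whenever u > (8/9)/ε.
Take N = (8/9)/ε. If u > N then |(-7u - 12)/(3u + 4) + 7/3| < (8/9)/u < ε.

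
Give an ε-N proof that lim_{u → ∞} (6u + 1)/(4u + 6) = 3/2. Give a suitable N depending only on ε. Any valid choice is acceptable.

N = 2/ε

Let ε > 0 be given. We seek N > 0 such that u > N implies |(6u + 1)/(4u + 6) − (3/2)| < ε.
(6u + 1)/(4u + 6) − (3/2) = (4(6u + 1) − 6(4u + 6)) / (4(4u + 6)) = -32/(4(4u + 6)).
For u > 0 we have 4u + 6 > 4u, so |(6u + 1)/(4u + 6) − (3/2)| = 32/(4(4u + 6)) < 32/(4·4u) = 2/u.
Thus |(6u + 1)/(4u + 6) − (3/2)| < ε whenever u > 2/ε.
Take N = 2/ε. If u > N then |(6u + 1)/(4u + 6) − (3/2)| < 2/u < ε.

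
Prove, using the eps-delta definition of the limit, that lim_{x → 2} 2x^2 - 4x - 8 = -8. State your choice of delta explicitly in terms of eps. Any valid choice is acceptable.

delta = min(1, eps/6)

Suppose eps > 0. We want delta > 0 such that 0 < |x − 2| < delta implies |(2x^2 - 4x - 8) + 8| < eps.
(2x^2 - 4x - 8) + 8 = 2x^2 - 4x = (x − 2)(2x).
So |(2x^2 - 4x - 8) + 8| = |x − 2|·|2x|.
Require delta ≤ 1. Then |x − 2| < 1 gives |x| < 3, and by the triangle inequality |2x| ≤ 2·3 = 6.
Hence |(2x^2 - 4x - 8) + 8| ≤ 6|x − 2| < eps provided |x − 2| < eps/6.
Choosing delta = min(1, eps/6) ensures both conditions, hence |(2x^2 - 4x - 8) + 8| < eps.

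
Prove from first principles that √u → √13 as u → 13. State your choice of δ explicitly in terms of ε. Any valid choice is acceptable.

δ = min(13, √13·ε)

Let ε > 0 be given. We want δ > 0 such that 0 < |u − 13| < δ implies |√u − √13| < ε.
Multiplying by the conjugate, |√u − √13| = |u − 13|/(√u + √13).
Restrict δ ≤ 13 so that |u − 13| < 13 forces u > 0, and then √u + √13 > √13.
Hence |√u − √13| < |u − 13|/√13, which is < ε once |u − 13| < √13·ε.
Take δ = min(13, √13·ε). If 0 < |u − 13| < δ then u > 0 and |√u − √13| < |u − 13|/√13 < ε.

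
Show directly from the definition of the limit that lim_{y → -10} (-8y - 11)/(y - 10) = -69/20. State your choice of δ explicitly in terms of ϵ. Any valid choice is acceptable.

Fix ϵ > 0. We want δ > 0 with 0 < |y + 10| < δ ⇒ |(-8y - 11)/(y - 10) + 69/20| < ϵ.
Combining over a common denominator, (-8y - 11)/(y - 10) + 69/20 = [(-8y - 11)·(-20) − 69·(y - 10)] / [(-20)·(y - 10)] = 91(y + 10) / ((-20)(y - 10)).
So |(-8y - 11)/(y - 10) + 69/20| = 91|y + 10| / (20·|y − 10|).
Restrict δ ≤ 10. Then |y + 10| < 10 gives |y − 10| = |(y + 10) + (-20)| ≥ 20 − 10 = 10.
Hence |(-8y - 11)/(y - 10) + 69/20| < 91|y + 10|/(20·10) = (91/200)|y + 10|, which is < ϵ once |y + 10| < (200/91)ϵ.
Take δ = min(10, (200/91)ϵ). Then 0 < |y + 10| < δ forces both bounds, so |(-8y - 11)/(y - 10) + 69/20| < ϵ.

δ = min(10, (200/91)ϵ)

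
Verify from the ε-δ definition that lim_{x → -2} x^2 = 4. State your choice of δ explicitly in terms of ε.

Suppose ε > 0. We seek δ > 0 with 0 < |x + 2| < δ ⇒ |x^2 − 4| < ε.
Factor: x^2 − 4 = (x + 2)(x - 2), so |x^2 − 4| = |x + 2|·|x - 2|.
Restrict δ ≤ 1. Then |x + 2| < 1 gives |x| < 3, so by the triangle inequality |x - 2| ≤ 3 + 2 = 5.
Hence |x^2 − 4| ≤ 5|x + 2|, which is < ε once |x + 2| < ε/5.
Take δ = min(1, ε/5). If 0 < |x + 2| < δ then both bounds hold and |x^2 − 4| ≤ 5|x + 2| < 5·(ε/5) = ε.

δ = min(1, ε/5)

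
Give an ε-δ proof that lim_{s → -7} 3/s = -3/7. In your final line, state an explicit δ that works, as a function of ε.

δ = min(7/2, (49/6)ε)

Let ε > 0 be given. We seek δ > 0 such that 0 < |s + 7| < δ implies |3/s + 3/7| < ε.
|3/s + 3/7| = 3·|-7 − s|/(7·|s|) = 3|s + 7|/(7|s|).
Require δ ≤ 7/2 so that |s| > 7 − 7/2 = 7/2, hence 7|s| > 49/2.
Then |3/s + 3/7| < 3|s + 7|/(49/2), which is < ε when |s + 7| < (49/6)ε.
Take δ = min(7/2, (49/6)ε). Then 0 < |s + 7| < δ gives both |s + 7| < 7/2 and |s + 7| < (49/6)ε, so |3/s + 3/7| < ε.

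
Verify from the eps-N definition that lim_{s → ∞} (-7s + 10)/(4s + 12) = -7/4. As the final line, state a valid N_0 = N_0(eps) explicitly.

Let eps > 0 be given. We seek N_0 > 0 such that s > N_0 implies |(-7s + 10)/(4s + 12) + 7/4| < eps.
(-7s + 10)/(4s + 12) + 7/4 = (4(-7s + 10) − (-7)(4s + 12)) / (4(4s + 12)) = 124/(4(4s + 12)).
For s > 0 we have 4s + 12 > 4s, so |(-7s + 10)/(4s + 12) + 7/4| = 124/(4(4s + 12)) < 124/(4·4s) = (31/4)/s.
Thus |(-7s + 10)/(4s + 12) + 7/4| < eps whenever s > (31/4)/eps.
Take N_0 = (31/4)/eps. If s > N_0 then |(-7s + 10)/(4s + 12) + 7/4| < (31/4)/s < eps.

N_0 = (31/4)/eps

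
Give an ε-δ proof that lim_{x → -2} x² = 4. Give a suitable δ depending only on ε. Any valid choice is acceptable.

Let ε > 0 be given. We seek δ > 0 with 0 < |x + 2| < δ ⇒ |x² − 4| < ε.
Factor: x² − 4 = (x + 2)(x - 2), so |x² − 4| = |x + 2|·|x - 2|.
Restrict δ ≤ 1. Then |x + 2| < 1 gives |x| < 3, so by the triangle inequality |x - 2| ≤ 3 + 2 = 5.
Hence |x² − 4| ≤ 5|x + 2|, which is < ε once |x + 2| < ε/5.
Take δ = min(1, ε/5). If 0 < |x + 2| < δ then both bounds hold and |x² − 4| ≤ 5|x + 2| < 5·(ε/5) = ε.

δ = min(1, ε/5)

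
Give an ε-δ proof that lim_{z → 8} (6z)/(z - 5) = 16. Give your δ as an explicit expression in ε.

δ = min(3/2, (3/20)ε)

Let ε > 0. We want δ > 0 with 0 < |z − 8| < δ ⇒ |(6z)/(z - 5) − 16| < ε.
Combining over a common denominator, (6z)/(z - 5) − 16 = [(6z)·3 − 48·(z - 5)] / [3·(z - 5)] = -30(z − 8) / (3(z - 5)).
So |(6z)/(z - 5) − 16| = 30|z − 8| / (3·|z − 5|).
Require δ ≤ 3/2, so |z − 5| ≥ |3| − |z − 8| > 3 − 3/2 = 3/2.
Hence |(6z)/(z - 5) − 16| < 30|z − 8|/(3·(3/2)) = (20/3)|z − 8|, which is < ε once |z − 8| < (3/20)ε.
Take δ = min(3/2, (3/20)ε). Then 0 < |z − 8| < δ forces both bounds, so |(6z)/(z - 5) − 16| < ε.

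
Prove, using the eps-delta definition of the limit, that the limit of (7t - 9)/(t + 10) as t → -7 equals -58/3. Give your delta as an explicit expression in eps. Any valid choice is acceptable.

delta = min(3/2, (9/158)eps)

Let eps > 0 be given. We want delta > 0 with 0 < |t + 7| < delta ⇒ |(7t - 9)/(t + 10) + 58/3| < eps.
Combining over a common denominator, (7t - 9)/(t + 10) + 58/3 = [(7t - 9)·3 − (-58)·(t + 10)] / [3·(t + 10)] = 79(t + 7) / (3(t + 10)).
So |(7t - 9)/(t + 10) + 58/3| = 79|t + 7| / (3·|t + 10|).
Restrict delta ≤ 3/2. Then |t + 7| < 3/2 gives |t + 10| = |(t + 7) + 3| ≥ 3 − 3/2 = 3/2.
Hence |(7t - 9)/(t + 10) + 58/3| < 79|t + 7|/(3·(3/2)) = (158/9)|t + 7|, which is < eps once |t + 7| < (9/158)eps.
Take delta = min(3/2, (9/158)eps). Then 0 < |t + 7| < delta forces both bounds, so |(7t - 9)/(t + 10) + 58/3| < eps.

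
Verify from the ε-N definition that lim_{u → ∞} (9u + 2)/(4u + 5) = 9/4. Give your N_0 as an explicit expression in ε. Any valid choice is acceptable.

N_0 = (37/16)/ε

Fix ε > 0. We seek N_0 > 0 such that u > N_0 implies |(9u + 2)/(4u + 5) − (9/4)| < ε.
(9u + 2)/(4u + 5) − (9/4) = (4(9u + 2) − 9(4u + 5)) / (4(4u + 5)) = -37/(4(4u + 5)).
For u > 0 we have 4u + 5 > 4u, so |(9u + 2)/(4u + 5) − (9/4)| = 37/(4(4u + 5)) < 37/(4·4u) = (37/16)/u.
Thus |(9u + 2)/(4u + 5) − (9/4)| < ε whenever u > (37/16)/ε.
Take N_0 = (37/16)/ε. If u > N_0 then |(9u + 2)/(4u + 5) − (9/4)| < (37/16)/u < ε.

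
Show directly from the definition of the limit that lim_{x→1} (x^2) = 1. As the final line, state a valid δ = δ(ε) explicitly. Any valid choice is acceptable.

δ = min(1, ε/3)

Fix ε > 0. We seek δ > 0 with 0 < |x − 1| < δ ⇒ |x^2 − 1| < ε.
Factor: x^2 − 1 = (x − 1)(x + 1), so |x^2 − 1| = |x − 1|·|x + 1|.
Impose δ ≤ 1 so that |x| < 2; then |x + 1| ≤ 3.
Hence |x^2 − 1| ≤ 3|x − 1|, which is < ε once |x − 1| < ε/3.
Take δ = min(1, ε/3). If 0 < |x − 1| < δ then both bounds hold and |x^2 − 1| ≤ 3|x − 1| < 3·(ε/3) = ε.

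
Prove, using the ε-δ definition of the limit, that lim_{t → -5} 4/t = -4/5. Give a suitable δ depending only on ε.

δ = min(5/2, (25/8)ε)

Let ε > 0. We seek δ > 0 such that 0 < |t + 5| < δ implies |4/t + 4/5| < ε.
|4/t + 4/5| = 4·|-5 − t|/(5·|t|) = 4|t + 5|/(5|t|).
Require δ ≤ 5/2 so that |t| > 5 − 5/2 = 5/2, hence 5|t| > 25/2.
Then |4/t + 4/5| < 4|t + 5|/(25/2), which is < ε when |t + 5| < (25/8)ε.
Take δ = min(5/2, (25/8)ε). Then 0 < |t + 5| < δ gives both |t + 5| < 5/2 and |t + 5| < (25/8)ε, so |4/t + 4/5| < ε.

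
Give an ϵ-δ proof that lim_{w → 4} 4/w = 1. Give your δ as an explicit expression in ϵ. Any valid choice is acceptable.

δ = min(2, 2ϵ)

Let ϵ > 0. We seek δ > 0 such that 0 < |w − 4| < δ implies |4/w − 1| < ϵ.
|4/w − 1| = 4·|4 − w|/(4·|w|) = 4|w − 4|/(4|w|).
Require δ ≤ 2 so that |w| > 4 − 2 = 2, hence 4|w| > 8.
Then |4/w − 1| < 4|w − 4|/8, which is < ϵ when |w − 4| < 2ϵ.
Take δ = min(2, 2ϵ). Then 0 < |w − 4| < δ gives both |w − 4| < 2 and |w − 4| < 2ϵ, so |4/w − 1| < ϵ.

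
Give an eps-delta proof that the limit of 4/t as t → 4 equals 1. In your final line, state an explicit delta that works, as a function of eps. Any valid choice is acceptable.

Let eps > 0. We seek delta > 0 such that 0 < |t − 4| < delta implies |4/t − 1| < eps.
|4/t − 1| = 4·|4 − t|/(4·|t|) = 4|t − 4|/(4|t|).
Restrict delta ≤ 2. Then |t − 4| < 2 gives |t| > 2, so 4|t| > 8.
Then |4/t − 1| < 4|t − 4|/8, which is < eps when |t − 4| < 2eps.
Take delta = min(2, 2eps). Then 0 < |t − 4| < delta gives both |t − 4| < 2 and |t − 4| < 2eps, so |4/t − 1| < eps.

delta = min(2, 2eps)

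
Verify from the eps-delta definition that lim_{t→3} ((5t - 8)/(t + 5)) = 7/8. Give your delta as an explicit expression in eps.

delta = min(4, (32/33)eps)

Let eps > 0. We want delta > 0 with 0 < |t − 3| < delta ⇒ |(5t - 8)/(t + 5) − (7/8)| < eps.
Combining over a common denominator, (5t - 8)/(t + 5) − (7/8) = [(5t - 8)·8 − 7·(t + 5)] / [8·(t + 5)] = 33(t − 3) / (8(t + 5)).
So |(5t - 8)/(t + 5) − (7/8)| = 33|t − 3| / (8·|t + 5|).
Restrict delta ≤ 4. Then |t − 3| < 4 gives |t + 5| = |(t − 3) + 8| ≥ 8 − 4 = 4.
Hence |(5t - 8)/(t + 5) − (7/8)| < 33|t − 3|/(8·4) = (33/32)|t − 3|, which is < eps once |t − 3| < (32/33)eps.
Take delta = min(4, (32/33)eps). Then 0 < |t − 3| < delta forces both bounds, so |(5t - 8)/(t + 5) − (7/8)| < eps.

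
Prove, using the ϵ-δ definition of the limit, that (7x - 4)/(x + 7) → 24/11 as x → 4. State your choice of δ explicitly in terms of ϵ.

δ = min(11/2, (121/106)ϵ)

Let ϵ > 0. We want δ > 0 with 0 < |x − 4| < δ ⇒ |(7x - 4)/(x + 7) − (24/11)| < ϵ.
Combining over a common denominator, (7x - 4)/(x + 7) − (24/11) = [(7x - 4)·11 − 24·(x + 7)] / [11·(x + 7)] = 53(x − 4) / (11(x + 7)).
So |(7x - 4)/(x + 7) − (24/11)| = 53|x − 4| / (11·|x + 7|).
Restrict δ ≤ 11/2. Then |x − 4| < 11/2 gives |x + 7| = |(x − 4) + 11| ≥ 11 − 11/2 = 11/2.
Hence |(7x - 4)/(x + 7) − (24/11)| < 53|x − 4|/(11·(11/2)) = (106/121)|x − 4|, which is < ϵ once |x − 4| < (121/106)ϵ.
Take δ = min(11/2, (121/106)ϵ). Then 0 < |x − 4| < δ forces both bounds, so |(7x - 4)/(x + 7) − (24/11)| < ϵ.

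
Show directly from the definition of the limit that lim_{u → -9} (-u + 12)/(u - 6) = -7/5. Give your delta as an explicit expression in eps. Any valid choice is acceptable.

Let eps > 0 be given. We want delta > 0 with 0 < |u + 9| < delta ⇒ |(-u + 12)/(u - 6) + 7/5| < eps.
Combining over a common denominator, (-u + 12)/(u - 6) + 7/5 = [(-u + 12)·(-15) − 21·(u - 6)] / [(-15)·(u - 6)] = -6(u + 9) / ((-15)(u - 6)).
So |(-u + 12)/(u - 6) + 7/5| = 6|u + 9| / (15·|u − 6|).
Restrict delta ≤ 15/2. Then |u + 9| < 15/2 gives |u − 6| = |(u + 9) + (-15)| ≥ 15 − 15/2 = 15/2.
Hence |(-u + 12)/(u - 6) + 7/5| < 6|u + 9|/(15·(15/2)) = (4/75)|u + 9|, which is < eps once |u + 9| < (75/4)eps.
Take delta = min(15/2, (75/4)eps). Then 0 < |u + 9| < delta forces both bounds, so |(-u + 12)/(u - 6) + 7/5| < eps.

delta = min(15/2, (75/4)eps)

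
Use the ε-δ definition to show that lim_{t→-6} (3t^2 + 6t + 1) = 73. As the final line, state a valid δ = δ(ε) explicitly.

Let ε > 0 be given. We want δ > 0 such that 0 < |t + 6| < δ implies |(3t^2 + 6t + 1) − 73| < ε.
(3t^2 + 6t + 1) − 73 = 3t^2 + 6t - 72 = (t + 6)(3t - 12).
So |(3t^2 + 6t + 1) − 73| = |t + 6|·|3t - 12|.
Require δ ≤ 2. Then |t + 6| < 2 gives |t| < 8, and by the triangle inequality |3t - 12| ≤ 3·8 + 12 = 36.
Hence |(3t^2 + 6t + 1) − 73| ≤ 36|t + 6| < ε provided |t + 6| < ε/36.
Take δ = min(2, ε/36). Then 0 < |t + 6| < δ gives both |t + 6| < 2 and |t + 6| < ε/36, so |(3t^2 + 6t + 1) − 73| < ε.

δ = min(2, ε/36)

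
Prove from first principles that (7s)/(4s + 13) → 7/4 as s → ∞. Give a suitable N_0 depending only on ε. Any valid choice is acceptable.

Suppose ε > 0. We seek N_0 > 0 such that s > N_0 implies |(7s)/(4s + 13) − (7/4)| < ε.
(7s)/(4s + 13) − (7/4) = (4(7s) − 7(4s + 13)) / (4(4s + 13)) = -91/(4(4s + 13)).
For s > 0 we have 4s + 13 > 4s, so |(7s)/(4s + 13) − (7/4)| = 91/(4(4s + 13)) < 91/(4·4s) = (91/16)/s.
Thus |(7s)/(4s + 13) − (7/4)| < ε whenever s > (91/16)/ε.
Take N_0 = (91/16)/ε. If s > N_0 then |(7s)/(4s + 13) − (7/4)| < (91/16)/s < ε.

N_0 = (91/16)/ε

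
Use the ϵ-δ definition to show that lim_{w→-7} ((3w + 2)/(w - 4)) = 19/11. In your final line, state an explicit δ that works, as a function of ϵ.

Let ϵ > 0 be given. We want δ > 0 with 0 < |w + 7| < δ ⇒ |(3w + 2)/(w - 4) − (19/11)| < ϵ.
Combining over a common denominator, (3w + 2)/(w - 4) − (19/11) = [(3w + 2)·(-11) − (-19)·(w - 4)] / [(-11)·(w - 4)] = -14(w + 7) / ((-11)(w - 4)).
So |(3w + 2)/(w - 4) − (19/11)| = 14|w + 7| / (11·|w − 4|).
Restrict δ ≤ 11/2. Then |w + 7| < 11/2 gives |w − 4| = |(w + 7) + (-11)| ≥ 11 − 11/2 = 11/2.
Hence |(3w + 2)/(w - 4) − (19/11)| < 14|w + 7|/(11·(11/2)) = (28/121)|w + 7|, which is < ϵ once |w + 7| < (121/28)ϵ.
Take δ = min(11/2, (121/28)ϵ). Then 0 < |w + 7| < δ forces both bounds, so |(3w + 2)/(w - 4) − (19/11)| < ϵ.

δ = min(11/2, (121/28)ϵ)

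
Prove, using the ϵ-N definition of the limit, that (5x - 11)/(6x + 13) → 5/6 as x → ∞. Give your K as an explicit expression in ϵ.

Suppose ϵ > 0. We seek K > 0 such that x > K implies |(5x - 11)/(6x + 13) − (5/6)| < ϵ.
(5x - 11)/(6x + 13) − (5/6) = (6(5x - 11) − 5(6x + 13)) / (6(6x + 13)) = -131/(6(6x + 13)).
For x > 0 we have 6x + 13 > 6x, so |(5x - 11)/(6x + 13) − (5/6)| = 131/(6(6x + 13)) < 131/(6·6x) = (131/36)/x.
Thus |(5x - 11)/(6x + 13) − (5/6)| < ϵ whenever x > (131/36)/ϵ.
Take K = (131/36)/ϵ. If x > K then |(5x - 11)/(6x + 13) − (5/6)| < (131/36)/x < ϵ.

K = (131/36)/ϵ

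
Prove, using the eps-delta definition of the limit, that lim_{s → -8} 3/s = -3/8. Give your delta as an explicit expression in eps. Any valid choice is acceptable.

Let eps > 0. We seek delta > 0 such that 0 < |s + 8| < delta implies |3/s + 3/8| < eps.
|3/s + 3/8| = 3·|-8 − s|/(8·|s|) = 3|s + 8|/(8|s|).
Restrict delta ≤ 4. Then |s + 8| < 4 gives |s| > 4, so 8|s| > 32.
Then |3/s + 3/8| < 3|s + 8|/32, which is < eps when |s + 8| < (32/3)eps.
Take delta = min(4, (32/3)eps). Then 0 < |s + 8| < delta gives both |s + 8| < 4 and |s + 8| < (32/3)eps, so |3/s + 3/8| < eps.

delta = min(4, (32/3)eps)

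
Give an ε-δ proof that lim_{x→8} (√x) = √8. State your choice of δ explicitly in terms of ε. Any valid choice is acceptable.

δ = min(8, √8·ε)

Let ε > 0 be given. We want δ > 0 such that 0 < |x − 8| < δ implies |√x − √8| < ε.
Multiplying by the conjugate, |√x − √8| = |x − 8|/(√x + √8).
Restrict δ ≤ 8 so that |x − 8| < 8 forces x > 0, and then √x + √8 > √8.
Hence |√x − √8| < |x − 8|/√8, which is < ε once |x − 8| < √8·ε.
Take δ = min(8, √8·ε). If 0 < |x − 8| < δ then x > 0 and |√x − √8| < |x − 8|/√8 < ε.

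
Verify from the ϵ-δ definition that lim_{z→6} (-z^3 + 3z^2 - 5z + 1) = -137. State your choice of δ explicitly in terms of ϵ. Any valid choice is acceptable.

δ = min(2, ϵ/111)

Suppose ϵ > 0. We want δ > 0 such that 0 < |z − 6| < δ implies |(-z^3 + 3z^2 - 5z + 1) + 137| < ϵ.
(-z^3 + 3z^2 - 5z + 1) + 137 = -z^3 + 3z^2 - 5z + 138 = (z − 6)(-z^2 - 3z - 23).
So |(-z^3 + 3z^2 - 5z + 1) + 137| = |z − 6|·|-z^2 - 3z - 23|.
Assume first that |z − 6| < 2, so |z| < 8. Then |-z^2 - 3z - 23| ≤ 8^2 + 3·8 + 23 = 111.
Hence |(-z^3 + 3z^2 - 5z + 1) + 137| ≤ 111|z − 6| < ϵ provided |z − 6| < ϵ/111.
Choosing δ = min(2, ϵ/111) ensures both conditions, hence |(-z^3 + 3z^2 - 5z + 1) + 137| < ϵ.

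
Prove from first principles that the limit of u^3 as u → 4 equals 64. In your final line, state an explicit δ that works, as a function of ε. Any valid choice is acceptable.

Let ε > 0 be given. We seek δ > 0 with 0 < |u − 4| < δ ⇒ |u^3 − 64| < ε.
Factor: u^3 − 64 = (u − 4)(u^2 + 4u + 16), so |u^3 − 64| = |u − 4|·|u^2 + 4u + 16|.
Impose δ ≤ 1 so that |u| < 5; then |u^2 + 4u + 16| ≤ 61.
Hence |u^3 − 64| ≤ 61|u − 4|, which is < ε once |u − 4| < ε/61.
Take δ = min(1, ε/61). If 0 < |u − 4| < δ then both bounds hold and |u^3 − 64| ≤ 61|u − 4| < 61·(ε/61) = ε.

δ = min(1, ε/61)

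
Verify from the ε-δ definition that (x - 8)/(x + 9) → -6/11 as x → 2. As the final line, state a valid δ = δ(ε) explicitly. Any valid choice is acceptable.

δ = min(11/2, (121/34)ε)

Let ε > 0 be given. We want δ > 0 with 0 < |x − 2| < δ ⇒ |(x - 8)/(x + 9) + 6/11| < ε.
Combining over a common denominator, (x - 8)/(x + 9) + 6/11 = [(x - 8)·11 − (-6)·(x + 9)] / [11·(x + 9)] = 17(x − 2) / (11(x + 9)).
So |(x - 8)/(x + 9) + 6/11| = 17|x − 2| / (11·|x + 9|).
Restrict δ ≤ 11/2. Then |x − 2| < 11/2 gives |x + 9| = |(x − 2) + 11| ≥ 11 − 11/2 = 11/2.
Hence |(x - 8)/(x + 9) + 6/11| < 17|x − 2|/(11·(11/2)) = (34/121)|x − 2|, which is < ε once |x − 2| < (121/34)ε.
Take δ = min(11/2, (121/34)ε). Then 0 < |x − 2| < δ forces both bounds, so |(x - 8)/(x + 9) + 6/11| < ε.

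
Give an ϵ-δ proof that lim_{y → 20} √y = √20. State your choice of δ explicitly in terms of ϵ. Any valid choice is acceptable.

δ = min(20, √20·ϵ)

Fix ϵ > 0. We want δ > 0 such that 0 < |y − 20| < δ implies |√y − √20| < ϵ.
Rationalise: √y − √20 = (y − 20)/(√y + √20), so |√y − √20| = |y − 20|/(√y + √20).
Restrict δ ≤ 20 so that |y − 20| < 20 forces y > 0, and then √y + √20 > √20.
Hence |√y − √20| < |y − 20|/√20, which is < ϵ once |y − 20| < √20·ϵ.
Take δ = min(20, √20·ϵ). If 0 < |y − 20| < δ then y > 0 and |√y − √20| < |y − 20|/√20 < ϵ.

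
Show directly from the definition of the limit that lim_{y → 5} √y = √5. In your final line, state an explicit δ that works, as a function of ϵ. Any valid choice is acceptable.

Let ϵ > 0. We want δ > 0 such that 0 < |y − 5| < δ implies |√y − √5| < ϵ.
Multiplying by the conjugate, |√y − √5| = |y − 5|/(√y + √5).
Restrict δ ≤ 5 so that |y − 5| < 5 forces y > 0, and then √y + √5 > √5.
Hence |√y − √5| < |y − 5|/√5, which is < ϵ once |y − 5| < √5·ϵ.
Take δ = min(5, √5·ϵ). If 0 < |y − 5| < δ then y > 0 and |√y − √5| < |y − 5|/√5 < ϵ.

δ = min(5, √5·ϵ)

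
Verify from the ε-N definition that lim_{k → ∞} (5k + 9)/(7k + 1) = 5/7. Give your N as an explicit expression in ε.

Let ε > 0 be given. For k ≥ 1, |(5k + 9)/(7k + 1) − (5/7)| = |58|/(7(7k + 1)) = 58/(7(7k + 1)).
Since 7k + 1 ≥ 7k for k ≥ 1, this is ≤ 58/(7·7k) = (58/49)/k.
So |(5k + 9)/(7k + 1) − (5/7)| < ε whenever k > (58/49)/ε.
Take N = (58/49)/ε. If k > N then |(5k + 9)/(7k + 1) − (5/7)| ≤ (58/49)/k < ε.

N = (58/49)/ε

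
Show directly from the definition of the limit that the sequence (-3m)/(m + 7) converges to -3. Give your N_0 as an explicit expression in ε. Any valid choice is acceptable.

Fix ε > 0. For m ≥ 1, |(-3m)/(m + 7) + 3| = |21|/((m + 7)) = 21/((m + 7)).
Since m + 7 ≥ m for m ≥ 1, this is ≤ 21/(m) = 21/m.
So |(-3m)/(m + 7) + 3| < ε whenever m > 21/ε.
Take N_0 = 21/ε. If m > N_0 then |(-3m)/(m + 7) + 3| ≤ 21/m < ε.

N_0 = 21/ε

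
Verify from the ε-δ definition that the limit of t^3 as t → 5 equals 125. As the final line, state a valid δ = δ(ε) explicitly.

Let ε > 0 be given. We seek δ > 0 with 0 < |t − 5| < δ ⇒ |t^3 − 125| < ε.
Factor: t^3 − 125 = (t − 5)(t^2 + 5t + 25), so |t^3 − 125| = |t − 5|·|t^2 + 5t + 25|.
Restrict δ ≤ 1. Then |t − 5| < 1 gives |t| < 6, so by the triangle inequality |t^2 + 5t + 25| ≤ 6^2 + 5·6 + 25 = 91.
Hence |t^3 − 125| ≤ 91|t − 5|, which is < ε once |t − 5| < ε/91.
Take δ = min(1, ε/91). If 0 < |t − 5| < δ then both bounds hold and |t^3 − 125| ≤ 91|t − 5| < 91·(ε/91) = ε.

δ = min(1, ε/91)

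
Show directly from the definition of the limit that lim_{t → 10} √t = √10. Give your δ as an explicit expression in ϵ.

Let ϵ > 0. We want δ > 0 such that 0 < |t − 10| < δ implies |√t − √10| < ϵ.
Rationalise: √t − √10 = (t − 10)/(√t + √10), so |√t − √10| = |t − 10|/(√t + √10).
Restrict δ ≤ 10 so that |t − 10| < 10 forces t > 0, and then √t + √10 > √10.
Hence |√t − √10| < |t − 10|/√10, which is < ϵ once |t − 10| < √10·ϵ.
Take δ = min(10, √10·ϵ). If 0 < |t − 10| < δ then t > 0 and |√t − √10| < |t − 10|/√10 < ϵ.

δ = min(10, √10·ϵ)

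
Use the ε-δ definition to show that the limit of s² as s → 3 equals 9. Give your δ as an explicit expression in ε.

δ = min(2, ε/8)

Let ε > 0. We seek δ > 0 with 0 < |s − 3| < δ ⇒ |s² − 9| < ε.
Factor: s² − 9 = (s − 3)(s + 3), so |s² − 9| = |s − 3|·|s + 3|.
Restrict δ ≤ 2. Then |s − 3| < 2 gives |s| < 5, so by the triangle inequality |s + 3| ≤ 5 + 3 = 8.
Hence |s² − 9| ≤ 8|s − 3|, which is < ε once |s − 3| < ε/8.
Take δ = min(2, ε/8). If 0 < |s − 3| < δ then both bounds hold and |s² − 9| ≤ 8|s − 3| < 8·(ε/8) = ε.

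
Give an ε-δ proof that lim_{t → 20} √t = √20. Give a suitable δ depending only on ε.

δ = min(20, √20·ε)

Let ε > 0 be given. We want δ > 0 such that 0 < |t − 20| < δ implies |√t − √20| < ε.
Multiplying by the conjugate, |√t − √20| = |t − 20|/(√t + √20).
Restrict δ ≤ 20 so that |t − 20| < 20 forces t > 0, and then √t + √20 > √20.
Hence |√t − √20| < |t − 20|/√20, which is < ε once |t − 20| < √20·ε.
Take δ = min(20, √20·ε). If 0 < |t − 20| < δ then t > 0 and |√t − √20| < |t − 20|/√20 < ε.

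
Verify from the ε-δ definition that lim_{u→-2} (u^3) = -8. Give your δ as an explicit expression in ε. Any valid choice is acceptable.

Fix ε > 0. We seek δ > 0 with 0 < |u + 2| < δ ⇒ |u^3 + 8| < ε.
Factor: u^3 + 8 = (u + 2)(u^2 - 2u + 4), so |u^3 + 8| = |u + 2|·|u^2 - 2u + 4|.
Restrict δ ≤ 2. Then |u + 2| < 2 gives |u| < 4, so by the triangle inequality |u^2 - 2u + 4| ≤ 4^2 + 2·4 + 4 = 28.
Hence |u^3 + 8| ≤ 28|u + 2|, which is < ε once |u + 2| < ε/28.
Take δ = min(2, ε/28). If 0 < |u + 2| < δ then both bounds hold and |u^3 + 8| ≤ 28|u + 2| < 28·(ε/28) = ε.

δ = min(2, ε/28)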